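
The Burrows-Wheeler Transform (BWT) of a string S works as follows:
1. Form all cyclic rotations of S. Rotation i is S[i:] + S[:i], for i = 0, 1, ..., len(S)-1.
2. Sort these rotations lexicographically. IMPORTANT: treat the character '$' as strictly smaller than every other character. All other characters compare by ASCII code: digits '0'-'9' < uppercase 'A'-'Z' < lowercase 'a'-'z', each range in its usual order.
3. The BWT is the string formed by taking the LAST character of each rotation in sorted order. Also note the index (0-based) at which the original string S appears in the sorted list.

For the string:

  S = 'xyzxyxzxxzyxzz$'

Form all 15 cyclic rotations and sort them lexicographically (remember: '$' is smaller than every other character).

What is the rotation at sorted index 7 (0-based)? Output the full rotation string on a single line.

Answer: yxzxxzyxzz$xyzx

Derivation:
All 15 rotations (rotation i = S[i:]+S[:i]):
  rot[0] = xyzxyxzxxzyxzz$
  rot[1] = yzxyxzxxzyxzz$x
  rot[2] = zxyxzxxzyxzz$xy
  rot[3] = xyxzxxzyxzz$xyz
  rot[4] = yxzxxzyxzz$xyzx
  rot[5] = xzxxzyxzz$xyzxy
  rot[6] = zxxzyxzz$xyzxyx
  rot[7] = xxzyxzz$xyzxyxz
  rot[8] = xzyxzz$xyzxyxzx
  rot[9] = zyxzz$xyzxyxzxx
  rot[10] = yxzz$xyzxyxzxxz
  rot[11] = xzz$xyzxyxzxxzy
  rot[12] = zz$xyzxyxzxxzyx
  rot[13] = z$xyzxyxzxxzyxz
  rot[14] = $xyzxyxzxxzyxzz
Sorted (with $ < everything):
  sorted[0] = $xyzxyxzxxzyxzz
  sorted[1] = xxzyxzz$xyzxyxz
  sorted[2] = xyxzxxzyxzz$xyz
  sorted[3] = xyzxyxzxxzyxzz$
  sorted[4] = xzxxzyxzz$xyzxy
  sorted[5] = xzyxzz$xyzxyxzx
  sorted[6] = xzz$xyzxyxzxxzy
  sorted[7] = yxzxxzyxzz$xyzx
  sorted[8] = yxzz$xyzxyxzxxz
  sorted[9] = yzxyxzxxzyxzz$x
  sorted[10] = z$xyzxyxzxxzyxz
  sorted[11] = zxxzyxzz$xyzxyx
  sorted[12] = zxyxzxxzyxzz$xy
  sorted[13] = zyxzz$xyzxyxzxx
  sorted[14] = zz$xyzxyxzxxzyx
sorted[7] = yxzxxzyxzz$xyzx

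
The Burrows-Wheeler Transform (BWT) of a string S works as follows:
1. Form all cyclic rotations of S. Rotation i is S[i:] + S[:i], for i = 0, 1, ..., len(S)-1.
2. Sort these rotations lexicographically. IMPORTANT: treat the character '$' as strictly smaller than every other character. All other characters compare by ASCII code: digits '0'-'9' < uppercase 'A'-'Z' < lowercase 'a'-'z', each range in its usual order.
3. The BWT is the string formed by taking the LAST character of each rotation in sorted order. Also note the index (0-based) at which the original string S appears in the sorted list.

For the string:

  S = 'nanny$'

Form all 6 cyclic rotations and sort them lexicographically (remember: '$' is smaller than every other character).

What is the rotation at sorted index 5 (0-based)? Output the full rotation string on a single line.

All 6 rotations (rotation i = S[i:]+S[:i]):
  rot[0] = nanny$
  rot[1] = anny$n
  rot[2] = nny$na
  rot[3] = ny$nan
  rot[4] = y$nann
  rot[5] = $nanny
Sorted (with $ < everything):
  sorted[0] = $nanny
  sorted[1] = anny$n
  sorted[2] = nanny$
  sorted[3] = nny$na
  sorted[4] = ny$nan
  sorted[5] = y$nann
sorted[5] = y$nann

Answer: y$nann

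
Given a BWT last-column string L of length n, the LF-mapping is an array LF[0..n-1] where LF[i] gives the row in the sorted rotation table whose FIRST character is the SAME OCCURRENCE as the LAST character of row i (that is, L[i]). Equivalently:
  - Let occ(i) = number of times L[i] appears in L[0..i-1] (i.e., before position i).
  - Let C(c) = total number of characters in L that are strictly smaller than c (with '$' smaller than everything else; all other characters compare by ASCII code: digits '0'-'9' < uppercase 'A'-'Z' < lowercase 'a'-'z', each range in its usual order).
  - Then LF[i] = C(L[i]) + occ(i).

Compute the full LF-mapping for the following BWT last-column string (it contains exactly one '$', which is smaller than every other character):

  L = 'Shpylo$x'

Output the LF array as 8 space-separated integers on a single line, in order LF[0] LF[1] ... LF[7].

Answer: 1 2 5 7 3 4 0 6

Derivation:
Char counts: '$':1, 'S':1, 'h':1, 'l':1, 'o':1, 'p':1, 'x':1, 'y':1
C (first-col start): C('$')=0, C('S')=1, C('h')=2, C('l')=3, C('o')=4, C('p')=5, C('x')=6, C('y')=7
L[0]='S': occ=0, LF[0]=C('S')+0=1+0=1
L[1]='h': occ=0, LF[1]=C('h')+0=2+0=2
L[2]='p': occ=0, LF[2]=C('p')+0=5+0=5
L[3]='y': occ=0, LF[3]=C('y')+0=7+0=7
L[4]='l': occ=0, LF[4]=C('l')+0=3+0=3
L[5]='o': occ=0, LF[5]=C('o')+0=4+0=4
L[6]='$': occ=0, LF[6]=C('$')+0=0+0=0
L[7]='x': occ=0, LF[7]=C('x')+0=6+0=6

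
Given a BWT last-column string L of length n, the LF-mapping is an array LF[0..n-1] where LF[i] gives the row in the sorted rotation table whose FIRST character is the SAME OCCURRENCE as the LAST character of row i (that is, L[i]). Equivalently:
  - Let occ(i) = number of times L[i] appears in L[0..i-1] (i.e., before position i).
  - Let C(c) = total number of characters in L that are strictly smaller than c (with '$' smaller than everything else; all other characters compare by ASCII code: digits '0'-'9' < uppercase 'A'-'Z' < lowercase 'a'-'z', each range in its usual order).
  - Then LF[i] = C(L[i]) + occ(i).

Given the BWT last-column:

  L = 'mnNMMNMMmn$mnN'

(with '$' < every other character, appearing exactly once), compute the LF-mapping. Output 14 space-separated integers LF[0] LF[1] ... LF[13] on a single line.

Char counts: '$':1, 'M':4, 'N':3, 'm':3, 'n':3
C (first-col start): C('$')=0, C('M')=1, C('N')=5, C('m')=8, C('n')=11
L[0]='m': occ=0, LF[0]=C('m')+0=8+0=8
L[1]='n': occ=0, LF[1]=C('n')+0=11+0=11
L[2]='N': occ=0, LF[2]=C('N')+0=5+0=5
L[3]='M': occ=0, LF[3]=C('M')+0=1+0=1
L[4]='M': occ=1, LF[4]=C('M')+1=1+1=2
L[5]='N': occ=1, LF[5]=C('N')+1=5+1=6
L[6]='M': occ=2, LF[6]=C('M')+2=1+2=3
L[7]='M': occ=3, LF[7]=C('M')+3=1+3=4
L[8]='m': occ=1, LF[8]=C('m')+1=8+1=9
L[9]='n': occ=1, LF[9]=C('n')+1=11+1=12
L[10]='$': occ=0, LF[10]=C('$')+0=0+0=0
L[11]='m': occ=2, LF[11]=C('m')+2=8+2=10
L[12]='n': occ=2, LF[12]=C('n')+2=11+2=13
L[13]='N': occ=2, LF[13]=C('N')+2=5+2=7

Answer: 8 11 5 1 2 6 3 4 9 12 0 10 13 7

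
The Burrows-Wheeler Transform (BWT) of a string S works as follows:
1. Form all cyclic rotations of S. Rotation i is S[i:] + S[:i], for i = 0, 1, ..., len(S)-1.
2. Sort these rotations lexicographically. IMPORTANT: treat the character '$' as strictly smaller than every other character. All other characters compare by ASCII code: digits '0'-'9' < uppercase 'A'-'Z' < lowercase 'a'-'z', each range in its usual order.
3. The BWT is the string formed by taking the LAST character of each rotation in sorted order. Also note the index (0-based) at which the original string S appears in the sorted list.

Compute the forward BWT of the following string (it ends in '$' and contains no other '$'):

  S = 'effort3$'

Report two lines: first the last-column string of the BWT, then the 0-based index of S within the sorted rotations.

Answer: 3t$effor
2

Derivation:
All 8 rotations (rotation i = S[i:]+S[:i]):
  rot[0] = effort3$
  rot[1] = ffort3$e
  rot[2] = fort3$ef
  rot[3] = ort3$eff
  rot[4] = rt3$effo
  rot[5] = t3$effor
  rot[6] = 3$effort
  rot[7] = $effort3
Sorted (with $ < everything):
  sorted[0] = $effort3  (last char: '3')
  sorted[1] = 3$effort  (last char: 't')
  sorted[2] = effort3$  (last char: '$')
  sorted[3] = ffort3$e  (last char: 'e')
  sorted[4] = fort3$ef  (last char: 'f')
  sorted[5] = ort3$eff  (last char: 'f')
  sorted[6] = rt3$effo  (last char: 'o')
  sorted[7] = t3$effor  (last char: 'r')
Last column: 3t$effor
Original string S is at sorted index 2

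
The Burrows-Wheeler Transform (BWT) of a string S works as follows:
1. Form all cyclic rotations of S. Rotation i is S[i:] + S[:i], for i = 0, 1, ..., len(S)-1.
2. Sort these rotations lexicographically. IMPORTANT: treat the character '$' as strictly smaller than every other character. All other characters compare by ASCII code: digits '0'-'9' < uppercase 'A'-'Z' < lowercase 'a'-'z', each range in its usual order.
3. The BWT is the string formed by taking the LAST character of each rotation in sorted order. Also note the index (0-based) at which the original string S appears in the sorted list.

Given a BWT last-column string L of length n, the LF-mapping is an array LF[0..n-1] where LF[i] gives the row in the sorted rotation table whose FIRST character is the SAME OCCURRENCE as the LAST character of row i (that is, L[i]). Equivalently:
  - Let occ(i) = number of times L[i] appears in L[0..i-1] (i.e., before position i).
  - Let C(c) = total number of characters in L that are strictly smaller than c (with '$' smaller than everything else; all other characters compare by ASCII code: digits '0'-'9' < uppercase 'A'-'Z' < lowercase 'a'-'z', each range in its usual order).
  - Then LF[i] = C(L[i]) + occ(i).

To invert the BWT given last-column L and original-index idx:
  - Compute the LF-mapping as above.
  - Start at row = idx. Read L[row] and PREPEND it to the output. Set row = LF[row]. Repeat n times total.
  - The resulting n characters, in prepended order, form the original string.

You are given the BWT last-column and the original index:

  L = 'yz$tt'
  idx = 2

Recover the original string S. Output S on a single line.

Answer: tzty$

Derivation:
LF mapping: 3 4 0 1 2
Walk LF starting at row 2, prepending L[row]:
  step 1: row=2, L[2]='$', prepend. Next row=LF[2]=0
  step 2: row=0, L[0]='y', prepend. Next row=LF[0]=3
  step 3: row=3, L[3]='t', prepend. Next row=LF[3]=1
  step 4: row=1, L[1]='z', prepend. Next row=LF[1]=4
  step 5: row=4, L[4]='t', prepend. Next row=LF[4]=2
Reversed output: tzty$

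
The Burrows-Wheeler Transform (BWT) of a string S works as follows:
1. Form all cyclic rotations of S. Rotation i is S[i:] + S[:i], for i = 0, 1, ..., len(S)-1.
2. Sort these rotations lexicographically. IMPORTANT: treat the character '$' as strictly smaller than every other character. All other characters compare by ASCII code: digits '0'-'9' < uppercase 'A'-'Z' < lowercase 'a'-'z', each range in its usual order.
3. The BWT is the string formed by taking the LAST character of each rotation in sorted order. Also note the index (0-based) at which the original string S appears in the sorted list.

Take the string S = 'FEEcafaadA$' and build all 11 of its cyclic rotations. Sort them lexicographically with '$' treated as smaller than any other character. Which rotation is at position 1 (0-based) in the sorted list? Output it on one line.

All 11 rotations (rotation i = S[i:]+S[:i]):
  rot[0] = FEEcafaadA$
  rot[1] = EEcafaadA$F
  rot[2] = EcafaadA$FE
  rot[3] = cafaadA$FEE
  rot[4] = afaadA$FEEc
  rot[5] = faadA$FEEca
  rot[6] = aadA$FEEcaf
  rot[7] = adA$FEEcafa
  rot[8] = dA$FEEcafaa
  rot[9] = A$FEEcafaad
  rot[10] = $FEEcafaadA
Sorted (with $ < everything):
  sorted[0] = $FEEcafaadA
  sorted[1] = A$FEEcafaad
  sorted[2] = EEcafaadA$F
  sorted[3] = EcafaadA$FE
  sorted[4] = FEEcafaadA$
  sorted[5] = aadA$FEEcaf
  sorted[6] = adA$FEEcafa
  sorted[7] = afaadA$FEEc
  sorted[8] = cafaadA$FEE
  sorted[9] = dA$FEEcafaa
  sorted[10] = faadA$FEEca
sorted[1] = A$FEEcafaad

Answer: A$FEEcafaad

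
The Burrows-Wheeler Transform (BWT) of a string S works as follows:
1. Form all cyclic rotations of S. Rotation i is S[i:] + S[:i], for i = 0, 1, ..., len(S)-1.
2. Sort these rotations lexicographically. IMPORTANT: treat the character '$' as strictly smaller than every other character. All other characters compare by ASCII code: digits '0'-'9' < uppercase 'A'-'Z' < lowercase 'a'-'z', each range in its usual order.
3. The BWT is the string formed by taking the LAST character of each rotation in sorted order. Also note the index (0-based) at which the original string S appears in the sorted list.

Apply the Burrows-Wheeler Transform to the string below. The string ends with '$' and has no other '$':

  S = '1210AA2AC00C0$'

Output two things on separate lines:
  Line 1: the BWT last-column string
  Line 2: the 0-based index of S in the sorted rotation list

Answer: 0CC102$1AA020A
6

Derivation:
All 14 rotations (rotation i = S[i:]+S[:i]):
  rot[0] = 1210AA2AC00C0$
  rot[1] = 210AA2AC00C0$1
  rot[2] = 10AA2AC00C0$12
  rot[3] = 0AA2AC00C0$121
  rot[4] = AA2AC00C0$1210
  rot[5] = A2AC00C0$1210A
  rot[6] = 2AC00C0$1210AA
  rot[7] = AC00C0$1210AA2
  rot[8] = C00C0$1210AA2A
  rot[9] = 00C0$1210AA2AC
  rot[10] = 0C0$1210AA2AC0
  rot[11] = C0$1210AA2AC00
  rot[12] = 0$1210AA2AC00C
  rot[13] = $1210AA2AC00C0
Sorted (with $ < everything):
  sorted[0] = $1210AA2AC00C0  (last char: '0')
  sorted[1] = 0$1210AA2AC00C  (last char: 'C')
  sorted[2] = 00C0$1210AA2AC  (last char: 'C')
  sorted[3] = 0AA2AC00C0$121  (last char: '1')
  sorted[4] = 0C0$1210AA2AC0  (last char: '0')
  sorted[5] = 10AA2AC00C0$12  (last char: '2')
  sorted[6] = 1210AA2AC00C0$  (last char: '$')
  sorted[7] = 210AA2AC00C0$1  (last char: '1')
  sorted[8] = 2AC00C0$1210AA  (last char: 'A')
  sorted[9] = A2AC00C0$1210A  (last char: 'A')
  sorted[10] = AA2AC00C0$1210  (last char: '0')
  sorted[11] = AC00C0$1210AA2  (last char: '2')
  sorted[12] = C0$1210AA2AC00  (last char: '0')
  sorted[13] = C00C0$1210AA2A  (last char: 'A')
Last column: 0CC102$1AA020A
Original string S is at sorted index 6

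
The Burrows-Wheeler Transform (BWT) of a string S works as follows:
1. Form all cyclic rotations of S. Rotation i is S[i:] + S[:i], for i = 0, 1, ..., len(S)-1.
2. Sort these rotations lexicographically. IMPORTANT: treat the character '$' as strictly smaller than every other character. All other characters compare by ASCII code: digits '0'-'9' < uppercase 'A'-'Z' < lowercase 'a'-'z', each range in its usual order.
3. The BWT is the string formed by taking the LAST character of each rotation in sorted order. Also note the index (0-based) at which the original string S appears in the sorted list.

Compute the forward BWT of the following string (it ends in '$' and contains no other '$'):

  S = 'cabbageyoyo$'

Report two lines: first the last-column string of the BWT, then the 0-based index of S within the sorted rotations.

All 12 rotations (rotation i = S[i:]+S[:i]):
  rot[0] = cabbageyoyo$
  rot[1] = abbageyoyo$c
  rot[2] = bbageyoyo$ca
  rot[3] = bageyoyo$cab
  rot[4] = ageyoyo$cabb
  rot[5] = geyoyo$cabba
  rot[6] = eyoyo$cabbag
  rot[7] = yoyo$cabbage
  rot[8] = oyo$cabbagey
  rot[9] = yo$cabbageyo
  rot[10] = o$cabbageyoy
  rot[11] = $cabbageyoyo
Sorted (with $ < everything):
  sorted[0] = $cabbageyoyo  (last char: 'o')
  sorted[1] = abbageyoyo$c  (last char: 'c')
  sorted[2] = ageyoyo$cabb  (last char: 'b')
  sorted[3] = bageyoyo$cab  (last char: 'b')
  sorted[4] = bbageyoyo$ca  (last char: 'a')
  sorted[5] = cabbageyoyo$  (last char: '$')
  sorted[6] = eyoyo$cabbag  (last char: 'g')
  sorted[7] = geyoyo$cabba  (last char: 'a')
  sorted[8] = o$cabbageyoy  (last char: 'y')
  sorted[9] = oyo$cabbagey  (last char: 'y')
  sorted[10] = yo$cabbageyo  (last char: 'o')
  sorted[11] = yoyo$cabbage  (last char: 'e')
Last column: ocbba$gayyoe
Original string S is at sorted index 5

Answer: ocbba$gayyoe
5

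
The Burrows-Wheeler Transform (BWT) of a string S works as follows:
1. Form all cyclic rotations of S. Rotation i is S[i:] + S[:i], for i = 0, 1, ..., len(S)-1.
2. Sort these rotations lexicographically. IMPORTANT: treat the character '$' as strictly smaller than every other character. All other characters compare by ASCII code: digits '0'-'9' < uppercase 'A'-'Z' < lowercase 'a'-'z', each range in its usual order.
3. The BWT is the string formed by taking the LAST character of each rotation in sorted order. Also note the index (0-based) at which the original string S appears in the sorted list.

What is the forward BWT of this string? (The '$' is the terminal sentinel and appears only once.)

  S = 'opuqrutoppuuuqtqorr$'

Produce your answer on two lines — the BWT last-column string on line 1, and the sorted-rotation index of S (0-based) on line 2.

Answer: rt$qooptuuroquqpurup
2

Derivation:
All 20 rotations (rotation i = S[i:]+S[:i]):
  rot[0] = opuqrutoppuuuqtqorr$
  rot[1] = puqrutoppuuuqtqorr$o
  rot[2] = uqrutoppuuuqtqorr$op
  rot[3] = qrutoppuuuqtqorr$opu
  rot[4] = rutoppuuuqtqorr$opuq
  rot[5] = utoppuuuqtqorr$opuqr
  rot[6] = toppuuuqtqorr$opuqru
  rot[7] = oppuuuqtqorr$opuqrut
  rot[8] = ppuuuqtqorr$opuqruto
  rot[9] = puuuqtqorr$opuqrutop
  rot[10] = uuuqtqorr$opuqrutopp
  rot[11] = uuqtqorr$opuqrutoppu
  rot[12] = uqtqorr$opuqrutoppuu
  rot[13] = qtqorr$opuqrutoppuuu
  rot[14] = tqorr$opuqrutoppuuuq
  rot[15] = qorr$opuqrutoppuuuqt
  rot[16] = orr$opuqrutoppuuuqtq
  rot[17] = rr$opuqrutoppuuuqtqo
  rot[18] = r$opuqrutoppuuuqtqor
  rot[19] = $opuqrutoppuuuqtqorr
Sorted (with $ < everything):
  sorted[0] = $opuqrutoppuuuqtqorr  (last char: 'r')
  sorted[1] = oppuuuqtqorr$opuqrut  (last char: 't')
  sorted[2] = opuqrutoppuuuqtqorr$  (last char: '$')
  sorted[3] = orr$opuqrutoppuuuqtq  (last char: 'q')
  sorted[4] = ppuuuqtqorr$opuqruto  (last char: 'o')
  sorted[5] = puqrutoppuuuqtqorr$o  (last char: 'o')
  sorted[6] = puuuqtqorr$opuqrutop  (last char: 'p')
  sorted[7] = qorr$opuqrutoppuuuqt  (last char: 't')
  sorted[8] = qrutoppuuuqtqorr$opu  (last char: 'u')
  sorted[9] = qtqorr$opuqrutoppuuu  (last char: 'u')
  sorted[10] = r$opuqrutoppuuuqtqor  (last char: 'r')
  sorted[11] = rr$opuqrutoppuuuqtqo  (last char: 'o')
  sorted[12] = rutoppuuuqtqorr$opuq  (last char: 'q')
  sorted[13] = toppuuuqtqorr$opuqru  (last char: 'u')
  sorted[14] = tqorr$opuqrutoppuuuq  (last char: 'q')
  sorted[15] = uqrutoppuuuqtqorr$op  (last char: 'p')
  sorted[16] = uqtqorr$opuqrutoppuu  (last char: 'u')
  sorted[17] = utoppuuuqtqorr$opuqr  (last char: 'r')
  sorted[18] = uuqtqorr$opuqrutoppu  (last char: 'u')
  sorted[19] = uuuqtqorr$opuqrutopp  (last char: 'p')
Last column: rt$qooptuuroquqpurup
Original string S is at sorted index 2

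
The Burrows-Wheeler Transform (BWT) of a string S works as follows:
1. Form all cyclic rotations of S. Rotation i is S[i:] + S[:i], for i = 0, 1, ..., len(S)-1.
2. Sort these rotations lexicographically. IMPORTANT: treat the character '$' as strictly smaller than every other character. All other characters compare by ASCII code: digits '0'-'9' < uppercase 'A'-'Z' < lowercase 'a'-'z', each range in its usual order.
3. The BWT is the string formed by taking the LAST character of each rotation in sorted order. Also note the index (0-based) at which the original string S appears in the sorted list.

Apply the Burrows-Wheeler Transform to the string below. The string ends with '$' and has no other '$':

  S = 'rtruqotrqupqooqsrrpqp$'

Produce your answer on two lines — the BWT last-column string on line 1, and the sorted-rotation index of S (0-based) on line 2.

Answer: pqoqqurpuporrts$tqorqr
15

Derivation:
All 22 rotations (rotation i = S[i:]+S[:i]):
  rot[0] = rtruqotrqupqooqsrrpqp$
  rot[1] = truqotrqupqooqsrrpqp$r
  rot[2] = ruqotrqupqooqsrrpqp$rt
  rot[3] = uqotrqupqooqsrrpqp$rtr
  rot[4] = qotrqupqooqsrrpqp$rtru
  rot[5] = otrqupqooqsrrpqp$rtruq
  rot[6] = trqupqooqsrrpqp$rtruqo
  rot[7] = rqupqooqsrrpqp$rtruqot
  rot[8] = qupqooqsrrpqp$rtruqotr
  rot[9] = upqooqsrrpqp$rtruqotrq
  rot[10] = pqooqsrrpqp$rtruqotrqu
  rot[11] = qooqsrrpqp$rtruqotrqup
  rot[12] = ooqsrrpqp$rtruqotrqupq
  rot[13] = oqsrrpqp$rtruqotrqupqo
  rot[14] = qsrrpqp$rtruqotrqupqoo
  rot[15] = srrpqp$rtruqotrqupqooq
  rot[16] = rrpqp$rtruqotrqupqooqs
  rot[17] = rpqp$rtruqotrqupqooqsr
  rot[18] = pqp$rtruqotrqupqooqsrr
  rot[19] = qp$rtruqotrqupqooqsrrp
  rot[20] = p$rtruqotrqupqooqsrrpq
  rot[21] = $rtruqotrqupqooqsrrpqp
Sorted (with $ < everything):
  sorted[0] = $rtruqotrqupqooqsrrpqp  (last char: 'p')
  sorted[1] = ooqsrrpqp$rtruqotrqupq  (last char: 'q')
  sorted[2] = oqsrrpqp$rtruqotrqupqo  (last char: 'o')
  sorted[3] = otrqupqooqsrrpqp$rtruq  (last char: 'q')
  sorted[4] = p$rtruqotrqupqooqsrrpq  (last char: 'q')
  sorted[5] = pqooqsrrpqp$rtruqotrqu  (last char: 'u')
  sorted[6] = pqp$rtruqotrqupqooqsrr  (last char: 'r')
  sorted[7] = qooqsrrpqp$rtruqotrqup  (last char: 'p')
  sorted[8] = qotrqupqooqsrrpqp$rtru  (last char: 'u')
  sorted[9] = qp$rtruqotrqupqooqsrrp  (last char: 'p')
  sorted[10] = qsrrpqp$rtruqotrqupqoo  (last char: 'o')
  sorted[11] = qupqooqsrrpqp$rtruqotr  (last char: 'r')
  sorted[12] = rpqp$rtruqotrqupqooqsr  (last char: 'r')
  sorted[13] = rqupqooqsrrpqp$rtruqot  (last char: 't')
  sorted[14] = rrpqp$rtruqotrqupqooqs  (last char: 's')
  sorted[15] = rtruqotrqupqooqsrrpqp$  (last char: '$')
  sorted[16] = ruqotrqupqooqsrrpqp$rt  (last char: 't')
  sorted[17] = srrpqp$rtruqotrqupqooq  (last char: 'q')
  sorted[18] = trqupqooqsrrpqp$rtruqo  (last char: 'o')
  sorted[19] = truqotrqupqooqsrrpqp$r  (last char: 'r')
  sorted[20] = upqooqsrrpqp$rtruqotrq  (last char: 'q')
  sorted[21] = uqotrqupqooqsrrpqp$rtr  (last char: 'r')
Last column: pqoqqurpuporrts$tqorqr
Original string S is at sorted index 15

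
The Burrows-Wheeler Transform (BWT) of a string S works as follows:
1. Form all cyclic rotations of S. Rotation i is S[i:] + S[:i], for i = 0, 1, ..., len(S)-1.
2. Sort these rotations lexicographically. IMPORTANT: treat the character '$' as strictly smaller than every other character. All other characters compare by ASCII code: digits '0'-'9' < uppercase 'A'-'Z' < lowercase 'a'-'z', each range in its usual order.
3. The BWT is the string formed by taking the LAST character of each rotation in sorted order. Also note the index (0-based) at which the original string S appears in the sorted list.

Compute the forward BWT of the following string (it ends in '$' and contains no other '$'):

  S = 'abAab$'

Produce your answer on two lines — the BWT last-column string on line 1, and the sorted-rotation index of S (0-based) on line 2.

All 6 rotations (rotation i = S[i:]+S[:i]):
  rot[0] = abAab$
  rot[1] = bAab$a
  rot[2] = Aab$ab
  rot[3] = ab$abA
  rot[4] = b$abAa
  rot[5] = $abAab
Sorted (with $ < everything):
  sorted[0] = $abAab  (last char: 'b')
  sorted[1] = Aab$ab  (last char: 'b')
  sorted[2] = ab$abA  (last char: 'A')
  sorted[3] = abAab$  (last char: '$')
  sorted[4] = b$abAa  (last char: 'a')
  sorted[5] = bAab$a  (last char: 'a')
Last column: bbA$aa
Original string S is at sorted index 3

Answer: bbA$aa
3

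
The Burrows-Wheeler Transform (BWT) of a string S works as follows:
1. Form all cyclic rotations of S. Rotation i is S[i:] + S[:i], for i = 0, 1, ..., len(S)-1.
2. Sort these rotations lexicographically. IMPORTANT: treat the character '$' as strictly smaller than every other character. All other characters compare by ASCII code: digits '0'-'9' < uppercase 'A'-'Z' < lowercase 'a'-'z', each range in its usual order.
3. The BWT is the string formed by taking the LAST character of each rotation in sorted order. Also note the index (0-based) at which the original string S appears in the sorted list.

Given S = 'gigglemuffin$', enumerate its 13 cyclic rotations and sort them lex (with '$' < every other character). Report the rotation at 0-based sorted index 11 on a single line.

Answer: n$gigglemuffi

Derivation:
All 13 rotations (rotation i = S[i:]+S[:i]):
  rot[0] = gigglemuffin$
  rot[1] = igglemuffin$g
  rot[2] = gglemuffin$gi
  rot[3] = glemuffin$gig
  rot[4] = lemuffin$gigg
  rot[5] = emuffin$giggl
  rot[6] = muffin$giggle
  rot[7] = uffin$gigglem
  rot[8] = ffin$gigglemu
  rot[9] = fin$gigglemuf
  rot[10] = in$gigglemuff
  rot[11] = n$gigglemuffi
  rot[12] = $gigglemuffin
Sorted (with $ < everything):
  sorted[0] = $gigglemuffin
  sorted[1] = emuffin$giggl
  sorted[2] = ffin$gigglemu
  sorted[3] = fin$gigglemuf
  sorted[4] = gglemuffin$gi
  sorted[5] = gigglemuffin$
  sorted[6] = glemuffin$gig
  sorted[7] = igglemuffin$g
  sorted[8] = in$gigglemuff
  sorted[9] = lemuffin$gigg
  sorted[10] = muffin$giggle
  sorted[11] = n$gigglemuffi
  sorted[12] = uffin$gigglem
sorted[11] = n$gigglemuffi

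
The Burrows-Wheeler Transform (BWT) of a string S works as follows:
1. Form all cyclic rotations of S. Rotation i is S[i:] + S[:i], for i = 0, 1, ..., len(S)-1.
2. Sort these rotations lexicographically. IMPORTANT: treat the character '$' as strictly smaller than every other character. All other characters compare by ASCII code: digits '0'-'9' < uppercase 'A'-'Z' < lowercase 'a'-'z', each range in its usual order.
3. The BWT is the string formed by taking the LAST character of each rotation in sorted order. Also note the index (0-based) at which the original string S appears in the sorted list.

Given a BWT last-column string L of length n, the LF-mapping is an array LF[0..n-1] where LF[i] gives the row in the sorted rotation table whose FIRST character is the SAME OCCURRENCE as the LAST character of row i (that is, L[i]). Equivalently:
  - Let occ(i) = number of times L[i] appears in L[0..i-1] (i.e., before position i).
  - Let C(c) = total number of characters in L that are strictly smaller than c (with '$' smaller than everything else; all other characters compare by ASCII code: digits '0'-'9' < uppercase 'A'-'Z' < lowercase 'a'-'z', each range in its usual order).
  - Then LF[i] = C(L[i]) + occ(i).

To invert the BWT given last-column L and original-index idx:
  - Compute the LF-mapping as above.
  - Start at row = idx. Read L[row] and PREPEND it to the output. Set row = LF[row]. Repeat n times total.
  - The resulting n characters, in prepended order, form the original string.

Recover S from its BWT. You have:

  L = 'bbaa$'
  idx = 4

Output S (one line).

LF mapping: 3 4 1 2 0
Walk LF starting at row 4, prepending L[row]:
  step 1: row=4, L[4]='$', prepend. Next row=LF[4]=0
  step 2: row=0, L[0]='b', prepend. Next row=LF[0]=3
  step 3: row=3, L[3]='a', prepend. Next row=LF[3]=2
  step 4: row=2, L[2]='a', prepend. Next row=LF[2]=1
  step 5: row=1, L[1]='b', prepend. Next row=LF[1]=4
Reversed output: baab$

Answer: baab$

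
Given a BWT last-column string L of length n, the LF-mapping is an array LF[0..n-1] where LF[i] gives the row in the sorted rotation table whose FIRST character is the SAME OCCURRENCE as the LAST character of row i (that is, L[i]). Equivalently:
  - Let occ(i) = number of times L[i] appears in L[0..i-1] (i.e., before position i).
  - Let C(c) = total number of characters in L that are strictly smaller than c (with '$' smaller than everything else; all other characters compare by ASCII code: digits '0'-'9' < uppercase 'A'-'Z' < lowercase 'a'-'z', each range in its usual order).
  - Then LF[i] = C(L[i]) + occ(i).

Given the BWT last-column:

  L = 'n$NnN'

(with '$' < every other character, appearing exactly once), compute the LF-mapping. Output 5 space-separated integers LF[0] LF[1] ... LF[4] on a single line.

Answer: 3 0 1 4 2

Derivation:
Char counts: '$':1, 'N':2, 'n':2
C (first-col start): C('$')=0, C('N')=1, C('n')=3
L[0]='n': occ=0, LF[0]=C('n')+0=3+0=3
L[1]='$': occ=0, LF[1]=C('$')+0=0+0=0
L[2]='N': occ=0, LF[2]=C('N')+0=1+0=1
L[3]='n': occ=1, LF[3]=C('n')+1=3+1=4
L[4]='N': occ=1, LF[4]=C('N')+1=1+1=2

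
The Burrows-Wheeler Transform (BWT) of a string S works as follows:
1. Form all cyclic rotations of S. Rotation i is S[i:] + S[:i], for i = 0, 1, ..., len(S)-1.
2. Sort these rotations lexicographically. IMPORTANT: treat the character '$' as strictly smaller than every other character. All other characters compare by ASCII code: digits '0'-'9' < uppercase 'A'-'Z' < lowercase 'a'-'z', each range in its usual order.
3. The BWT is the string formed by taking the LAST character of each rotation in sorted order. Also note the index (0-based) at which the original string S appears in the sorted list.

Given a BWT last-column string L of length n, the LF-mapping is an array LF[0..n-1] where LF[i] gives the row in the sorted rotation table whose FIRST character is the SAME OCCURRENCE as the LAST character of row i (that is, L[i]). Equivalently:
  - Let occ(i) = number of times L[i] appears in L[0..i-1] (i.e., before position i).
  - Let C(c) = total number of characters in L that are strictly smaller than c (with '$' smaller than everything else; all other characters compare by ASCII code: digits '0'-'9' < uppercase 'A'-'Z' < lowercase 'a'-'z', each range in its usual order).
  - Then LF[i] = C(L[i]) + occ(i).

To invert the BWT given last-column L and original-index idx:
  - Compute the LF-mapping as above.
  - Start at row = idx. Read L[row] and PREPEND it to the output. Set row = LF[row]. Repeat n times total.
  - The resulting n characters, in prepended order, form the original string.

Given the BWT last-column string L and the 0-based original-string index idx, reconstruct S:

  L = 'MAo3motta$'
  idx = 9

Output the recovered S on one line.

Answer: tomatoA3M$

Derivation:
LF mapping: 3 2 6 1 5 7 8 9 4 0
Walk LF starting at row 9, prepending L[row]:
  step 1: row=9, L[9]='$', prepend. Next row=LF[9]=0
  step 2: row=0, L[0]='M', prepend. Next row=LF[0]=3
  step 3: row=3, L[3]='3', prepend. Next row=LF[3]=1
  step 4: row=1, L[1]='A', prepend. Next row=LF[1]=2
  step 5: row=2, L[2]='o', prepend. Next row=LF[2]=6
  step 6: row=6, L[6]='t', prepend. Next row=LF[6]=8
  step 7: row=8, L[8]='a', prepend. Next row=LF[8]=4
  step 8: row=4, L[4]='m', prepend. Next row=LF[4]=5
  step 9: row=5, L[5]='o', prepend. Next row=LF[5]=7
  step 10: row=7, L[7]='t', prepend. Next row=LF[7]=9
Reversed output: tomatoA3M$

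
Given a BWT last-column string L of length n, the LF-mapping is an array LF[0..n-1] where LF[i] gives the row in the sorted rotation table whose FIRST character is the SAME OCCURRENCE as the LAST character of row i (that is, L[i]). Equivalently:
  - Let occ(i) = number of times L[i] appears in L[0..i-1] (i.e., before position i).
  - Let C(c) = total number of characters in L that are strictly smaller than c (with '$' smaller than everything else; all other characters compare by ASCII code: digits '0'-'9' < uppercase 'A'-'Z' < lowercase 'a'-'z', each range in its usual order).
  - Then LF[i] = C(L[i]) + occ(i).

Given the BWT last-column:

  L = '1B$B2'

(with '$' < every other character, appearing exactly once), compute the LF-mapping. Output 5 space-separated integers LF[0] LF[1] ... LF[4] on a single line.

Answer: 1 3 0 4 2

Derivation:
Char counts: '$':1, '1':1, '2':1, 'B':2
C (first-col start): C('$')=0, C('1')=1, C('2')=2, C('B')=3
L[0]='1': occ=0, LF[0]=C('1')+0=1+0=1
L[1]='B': occ=0, LF[1]=C('B')+0=3+0=3
L[2]='$': occ=0, LF[2]=C('$')+0=0+0=0
L[3]='B': occ=1, LF[3]=C('B')+1=3+1=4
L[4]='2': occ=0, LF[4]=C('2')+0=2+0=2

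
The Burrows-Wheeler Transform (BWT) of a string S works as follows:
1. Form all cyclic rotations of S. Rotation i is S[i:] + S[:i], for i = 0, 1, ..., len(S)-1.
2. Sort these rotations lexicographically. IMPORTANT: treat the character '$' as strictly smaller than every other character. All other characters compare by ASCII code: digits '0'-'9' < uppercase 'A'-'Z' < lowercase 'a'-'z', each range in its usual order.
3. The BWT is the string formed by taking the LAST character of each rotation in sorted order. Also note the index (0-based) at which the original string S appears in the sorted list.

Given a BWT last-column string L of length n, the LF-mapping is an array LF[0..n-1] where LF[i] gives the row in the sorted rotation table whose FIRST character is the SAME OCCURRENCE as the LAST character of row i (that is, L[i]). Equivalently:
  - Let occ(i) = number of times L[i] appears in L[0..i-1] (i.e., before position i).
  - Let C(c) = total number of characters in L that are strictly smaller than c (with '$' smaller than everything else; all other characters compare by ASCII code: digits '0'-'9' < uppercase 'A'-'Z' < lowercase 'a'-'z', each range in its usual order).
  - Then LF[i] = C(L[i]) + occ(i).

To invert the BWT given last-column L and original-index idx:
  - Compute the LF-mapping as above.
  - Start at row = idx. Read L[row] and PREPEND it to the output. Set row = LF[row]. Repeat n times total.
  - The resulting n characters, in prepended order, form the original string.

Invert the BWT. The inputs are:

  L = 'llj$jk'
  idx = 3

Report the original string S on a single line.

LF mapping: 4 5 1 0 2 3
Walk LF starting at row 3, prepending L[row]:
  step 1: row=3, L[3]='$', prepend. Next row=LF[3]=0
  step 2: row=0, L[0]='l', prepend. Next row=LF[0]=4
  step 3: row=4, L[4]='j', prepend. Next row=LF[4]=2
  step 4: row=2, L[2]='j', prepend. Next row=LF[2]=1
  step 5: row=1, L[1]='l', prepend. Next row=LF[1]=5
  step 6: row=5, L[5]='k', prepend. Next row=LF[5]=3
Reversed output: kljjl$

Answer: kljjl$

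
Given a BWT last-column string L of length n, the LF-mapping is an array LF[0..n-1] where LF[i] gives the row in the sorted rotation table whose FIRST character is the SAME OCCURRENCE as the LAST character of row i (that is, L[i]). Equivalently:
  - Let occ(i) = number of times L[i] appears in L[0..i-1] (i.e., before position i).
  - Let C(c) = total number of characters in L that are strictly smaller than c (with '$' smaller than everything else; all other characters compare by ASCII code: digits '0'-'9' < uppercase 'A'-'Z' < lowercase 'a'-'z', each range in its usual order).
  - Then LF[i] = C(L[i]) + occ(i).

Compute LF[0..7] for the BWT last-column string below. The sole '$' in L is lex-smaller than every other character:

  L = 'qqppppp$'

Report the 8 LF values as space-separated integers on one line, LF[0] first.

Answer: 6 7 1 2 3 4 5 0

Derivation:
Char counts: '$':1, 'p':5, 'q':2
C (first-col start): C('$')=0, C('p')=1, C('q')=6
L[0]='q': occ=0, LF[0]=C('q')+0=6+0=6
L[1]='q': occ=1, LF[1]=C('q')+1=6+1=7
L[2]='p': occ=0, LF[2]=C('p')+0=1+0=1
L[3]='p': occ=1, LF[3]=C('p')+1=1+1=2
L[4]='p': occ=2, LF[4]=C('p')+2=1+2=3
L[5]='p': occ=3, LF[5]=C('p')+3=1+3=4
L[6]='p': occ=4, LF[6]=C('p')+4=1+4=5
L[7]='$': occ=0, LF[7]=C('$')+0=0+0=0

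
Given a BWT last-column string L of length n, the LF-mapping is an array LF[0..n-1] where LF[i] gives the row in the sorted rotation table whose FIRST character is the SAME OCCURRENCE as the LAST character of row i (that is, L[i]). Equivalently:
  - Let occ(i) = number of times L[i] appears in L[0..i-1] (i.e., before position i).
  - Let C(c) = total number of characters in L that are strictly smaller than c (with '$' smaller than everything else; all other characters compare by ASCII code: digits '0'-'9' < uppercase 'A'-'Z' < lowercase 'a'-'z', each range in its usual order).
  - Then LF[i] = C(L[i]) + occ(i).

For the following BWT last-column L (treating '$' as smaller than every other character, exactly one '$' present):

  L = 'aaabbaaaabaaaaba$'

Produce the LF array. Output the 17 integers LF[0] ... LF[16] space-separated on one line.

Char counts: '$':1, 'a':12, 'b':4
C (first-col start): C('$')=0, C('a')=1, C('b')=13
L[0]='a': occ=0, LF[0]=C('a')+0=1+0=1
L[1]='a': occ=1, LF[1]=C('a')+1=1+1=2
L[2]='a': occ=2, LF[2]=C('a')+2=1+2=3
L[3]='b': occ=0, LF[3]=C('b')+0=13+0=13
L[4]='b': occ=1, LF[4]=C('b')+1=13+1=14
L[5]='a': occ=3, LF[5]=C('a')+3=1+3=4
L[6]='a': occ=4, LF[6]=C('a')+4=1+4=5
L[7]='a': occ=5, LF[7]=C('a')+5=1+5=6
L[8]='a': occ=6, LF[8]=C('a')+6=1+6=7
L[9]='b': occ=2, LF[9]=C('b')+2=13+2=15
L[10]='a': occ=7, LF[10]=C('a')+7=1+7=8
L[11]='a': occ=8, LF[11]=C('a')+8=1+8=9
L[12]='a': occ=9, LF[12]=C('a')+9=1+9=10
L[13]='a': occ=10, LF[13]=C('a')+10=1+10=11
L[14]='b': occ=3, LF[14]=C('b')+3=13+3=16
L[15]='a': occ=11, LF[15]=C('a')+11=1+11=12
L[16]='$': occ=0, LF[16]=C('$')+0=0+0=0

Answer: 1 2 3 13 14 4 5 6 7 15 8 9 10 11 16 12 0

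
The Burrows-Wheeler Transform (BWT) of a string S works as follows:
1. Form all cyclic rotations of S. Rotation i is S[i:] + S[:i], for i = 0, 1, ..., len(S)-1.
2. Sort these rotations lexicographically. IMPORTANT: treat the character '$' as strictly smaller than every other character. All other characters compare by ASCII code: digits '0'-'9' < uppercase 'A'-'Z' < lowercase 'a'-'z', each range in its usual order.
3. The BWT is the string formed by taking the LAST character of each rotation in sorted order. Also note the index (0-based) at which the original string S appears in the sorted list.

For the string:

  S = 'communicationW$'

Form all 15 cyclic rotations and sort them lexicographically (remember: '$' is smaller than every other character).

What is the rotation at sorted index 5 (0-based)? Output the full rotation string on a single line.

All 15 rotations (rotation i = S[i:]+S[:i]):
  rot[0] = communicationW$
  rot[1] = ommunicationW$c
  rot[2] = mmunicationW$co
  rot[3] = municationW$com
  rot[4] = unicationW$comm
  rot[5] = nicationW$commu
  rot[6] = icationW$commun
  rot[7] = cationW$communi
  rot[8] = ationW$communic
  rot[9] = tionW$communica
  rot[10] = ionW$communicat
  rot[11] = onW$communicati
  rot[12] = nW$communicatio
  rot[13] = W$communication
  rot[14] = $communicationW
Sorted (with $ < everything):
  sorted[0] = $communicationW
  sorted[1] = W$communication
  sorted[2] = ationW$communic
  sorted[3] = cationW$communi
  sorted[4] = communicationW$
  sorted[5] = icationW$commun
  sorted[6] = ionW$communicat
  sorted[7] = mmunicationW$co
  sorted[8] = municationW$com
  sorted[9] = nW$communicatio
  sorted[10] = nicationW$commu
  sorted[11] = ommunicationW$c
  sorted[12] = onW$communicati
  sorted[13] = tionW$communica
  sorted[14] = unicationW$comm
sorted[5] = icationW$commun

Answer: icationW$commun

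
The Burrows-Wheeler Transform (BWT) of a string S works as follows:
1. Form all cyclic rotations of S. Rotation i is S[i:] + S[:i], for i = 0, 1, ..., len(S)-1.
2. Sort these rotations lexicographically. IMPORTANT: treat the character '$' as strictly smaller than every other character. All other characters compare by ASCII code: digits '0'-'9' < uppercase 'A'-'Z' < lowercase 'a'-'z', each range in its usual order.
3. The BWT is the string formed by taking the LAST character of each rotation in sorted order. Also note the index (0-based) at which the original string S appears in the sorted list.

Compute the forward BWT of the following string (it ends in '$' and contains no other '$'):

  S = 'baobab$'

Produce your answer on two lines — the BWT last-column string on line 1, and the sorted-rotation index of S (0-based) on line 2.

Answer: bbbao$a
5

Derivation:
All 7 rotations (rotation i = S[i:]+S[:i]):
  rot[0] = baobab$
  rot[1] = aobab$b
  rot[2] = obab$ba
  rot[3] = bab$bao
  rot[4] = ab$baob
  rot[5] = b$baoba
  rot[6] = $baobab
Sorted (with $ < everything):
  sorted[0] = $baobab  (last char: 'b')
  sorted[1] = ab$baob  (last char: 'b')
  sorted[2] = aobab$b  (last char: 'b')
  sorted[3] = b$baoba  (last char: 'a')
  sorted[4] = bab$bao  (last char: 'o')
  sorted[5] = baobab$  (last char: '$')
  sorted[6] = obab$ba  (last char: 'a')
Last column: bbbao$a
Original string S is at sorted index 5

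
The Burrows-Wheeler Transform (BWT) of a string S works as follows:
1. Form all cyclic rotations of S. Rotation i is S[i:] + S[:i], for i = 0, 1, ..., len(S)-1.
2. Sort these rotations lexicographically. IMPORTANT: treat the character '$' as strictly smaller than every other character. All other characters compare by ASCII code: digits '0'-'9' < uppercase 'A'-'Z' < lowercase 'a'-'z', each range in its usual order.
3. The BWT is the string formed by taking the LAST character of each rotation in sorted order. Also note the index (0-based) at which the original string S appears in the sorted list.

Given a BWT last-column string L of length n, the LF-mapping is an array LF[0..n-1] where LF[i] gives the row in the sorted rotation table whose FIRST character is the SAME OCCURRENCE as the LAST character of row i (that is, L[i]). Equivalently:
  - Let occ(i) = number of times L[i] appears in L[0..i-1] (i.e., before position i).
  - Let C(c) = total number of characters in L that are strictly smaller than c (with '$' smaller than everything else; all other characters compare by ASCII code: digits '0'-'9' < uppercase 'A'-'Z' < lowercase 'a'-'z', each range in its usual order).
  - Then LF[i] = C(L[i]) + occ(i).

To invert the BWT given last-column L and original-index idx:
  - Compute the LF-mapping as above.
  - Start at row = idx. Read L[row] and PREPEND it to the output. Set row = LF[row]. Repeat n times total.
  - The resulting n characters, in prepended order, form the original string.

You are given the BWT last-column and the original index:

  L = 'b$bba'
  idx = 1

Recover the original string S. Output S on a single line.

Answer: abbb$

Derivation:
LF mapping: 2 0 3 4 1
Walk LF starting at row 1, prepending L[row]:
  step 1: row=1, L[1]='$', prepend. Next row=LF[1]=0
  step 2: row=0, L[0]='b', prepend. Next row=LF[0]=2
  step 3: row=2, L[2]='b', prepend. Next row=LF[2]=3
  step 4: row=3, L[3]='b', prepend. Next row=LF[3]=4
  step 5: row=4, L[4]='a', prepend. Next row=LF[4]=1
Reversed output: abbb$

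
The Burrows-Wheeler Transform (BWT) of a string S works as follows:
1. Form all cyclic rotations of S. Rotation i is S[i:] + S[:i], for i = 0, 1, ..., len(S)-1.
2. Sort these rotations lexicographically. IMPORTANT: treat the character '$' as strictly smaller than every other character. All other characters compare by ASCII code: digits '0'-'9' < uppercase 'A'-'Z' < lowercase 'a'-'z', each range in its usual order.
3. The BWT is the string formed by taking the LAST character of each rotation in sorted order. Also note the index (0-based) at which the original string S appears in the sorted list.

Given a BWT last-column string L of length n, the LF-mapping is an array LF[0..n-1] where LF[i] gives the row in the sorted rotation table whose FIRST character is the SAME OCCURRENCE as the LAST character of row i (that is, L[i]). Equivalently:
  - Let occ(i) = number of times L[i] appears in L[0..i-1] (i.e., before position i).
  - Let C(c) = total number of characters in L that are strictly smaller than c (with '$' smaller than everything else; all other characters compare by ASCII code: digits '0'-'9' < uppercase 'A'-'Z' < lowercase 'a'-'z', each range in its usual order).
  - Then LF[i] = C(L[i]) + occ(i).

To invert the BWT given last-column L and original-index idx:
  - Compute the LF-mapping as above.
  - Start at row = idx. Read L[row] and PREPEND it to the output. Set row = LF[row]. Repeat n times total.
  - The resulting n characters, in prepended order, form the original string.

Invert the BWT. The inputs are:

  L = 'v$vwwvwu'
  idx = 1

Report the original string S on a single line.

LF mapping: 2 0 3 5 6 4 7 1
Walk LF starting at row 1, prepending L[row]:
  step 1: row=1, L[1]='$', prepend. Next row=LF[1]=0
  step 2: row=0, L[0]='v', prepend. Next row=LF[0]=2
  step 3: row=2, L[2]='v', prepend. Next row=LF[2]=3
  step 4: row=3, L[3]='w', prepend. Next row=LF[3]=5
  step 5: row=5, L[5]='v', prepend. Next row=LF[5]=4
  step 6: row=4, L[4]='w', prepend. Next row=LF[4]=6
  step 7: row=6, L[6]='w', prepend. Next row=LF[6]=7
  step 8: row=7, L[7]='u', prepend. Next row=LF[7]=1
Reversed output: uwwvwvv$

Answer: uwwvwvv$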